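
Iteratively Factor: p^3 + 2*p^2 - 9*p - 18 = (p + 3)*(p^2 - p - 6) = (p - 3)*(p + 3)*(p + 2)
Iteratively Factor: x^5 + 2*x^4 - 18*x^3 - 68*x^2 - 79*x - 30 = (x - 5)*(x^4 + 7*x^3 + 17*x^2 + 17*x + 6) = (x - 5)*(x + 3)*(x^3 + 4*x^2 + 5*x + 2) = (x - 5)*(x + 1)*(x + 3)*(x^2 + 3*x + 2) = (x - 5)*(x + 1)*(x + 2)*(x + 3)*(x + 1)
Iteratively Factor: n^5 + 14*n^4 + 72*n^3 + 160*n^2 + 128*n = (n)*(n^4 + 14*n^3 + 72*n^2 + 160*n + 128) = n*(n + 4)*(n^3 + 10*n^2 + 32*n + 32) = n*(n + 2)*(n + 4)*(n^2 + 8*n + 16) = n*(n + 2)*(n + 4)^2*(n + 4)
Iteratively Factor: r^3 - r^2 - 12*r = (r - 4)*(r^2 + 3*r) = (r - 4)*(r + 3)*(r)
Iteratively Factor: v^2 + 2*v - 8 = (v - 2)*(v + 4)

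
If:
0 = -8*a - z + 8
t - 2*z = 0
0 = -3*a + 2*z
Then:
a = 16/19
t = 48/19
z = 24/19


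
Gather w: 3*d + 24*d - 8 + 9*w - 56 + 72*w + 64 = 27*d + 81*w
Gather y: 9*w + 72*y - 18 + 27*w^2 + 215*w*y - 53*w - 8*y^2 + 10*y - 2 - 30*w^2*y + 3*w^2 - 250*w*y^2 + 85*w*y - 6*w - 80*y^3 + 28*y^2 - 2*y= 30*w^2 - 50*w - 80*y^3 + y^2*(20 - 250*w) + y*(-30*w^2 + 300*w + 80) - 20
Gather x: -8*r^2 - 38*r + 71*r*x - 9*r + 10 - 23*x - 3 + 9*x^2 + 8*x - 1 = -8*r^2 - 47*r + 9*x^2 + x*(71*r - 15) + 6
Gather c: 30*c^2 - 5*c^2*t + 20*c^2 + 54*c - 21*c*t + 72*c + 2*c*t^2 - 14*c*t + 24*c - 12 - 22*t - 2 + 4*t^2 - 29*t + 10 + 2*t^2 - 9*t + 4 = c^2*(50 - 5*t) + c*(2*t^2 - 35*t + 150) + 6*t^2 - 60*t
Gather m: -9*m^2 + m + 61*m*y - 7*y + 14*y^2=-9*m^2 + m*(61*y + 1) + 14*y^2 - 7*y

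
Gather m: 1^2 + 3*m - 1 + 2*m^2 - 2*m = 2*m^2 + m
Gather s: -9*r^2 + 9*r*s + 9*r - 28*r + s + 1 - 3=-9*r^2 - 19*r + s*(9*r + 1) - 2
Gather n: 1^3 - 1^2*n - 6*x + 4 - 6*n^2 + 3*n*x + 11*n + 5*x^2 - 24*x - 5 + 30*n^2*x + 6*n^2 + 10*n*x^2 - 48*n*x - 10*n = 30*n^2*x + n*(10*x^2 - 45*x) + 5*x^2 - 30*x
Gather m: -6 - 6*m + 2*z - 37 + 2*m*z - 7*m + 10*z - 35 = m*(2*z - 13) + 12*z - 78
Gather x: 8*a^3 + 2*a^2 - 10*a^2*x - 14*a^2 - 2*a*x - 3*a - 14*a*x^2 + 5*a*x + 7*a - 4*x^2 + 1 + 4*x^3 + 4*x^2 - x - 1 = 8*a^3 - 12*a^2 - 14*a*x^2 + 4*a + 4*x^3 + x*(-10*a^2 + 3*a - 1)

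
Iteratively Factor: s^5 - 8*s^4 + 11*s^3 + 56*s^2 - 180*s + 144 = (s + 3)*(s^4 - 11*s^3 + 44*s^2 - 76*s + 48) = (s - 2)*(s + 3)*(s^3 - 9*s^2 + 26*s - 24) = (s - 2)^2*(s + 3)*(s^2 - 7*s + 12) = (s - 4)*(s - 2)^2*(s + 3)*(s - 3)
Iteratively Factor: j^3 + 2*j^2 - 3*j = (j)*(j^2 + 2*j - 3) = j*(j + 3)*(j - 1)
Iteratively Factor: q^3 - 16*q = (q)*(q^2 - 16) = q*(q - 4)*(q + 4)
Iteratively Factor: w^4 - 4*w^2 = (w)*(w^3 - 4*w) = w^2*(w^2 - 4) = w^2*(w - 2)*(w + 2)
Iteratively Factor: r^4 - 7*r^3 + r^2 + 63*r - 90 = (r - 3)*(r^3 - 4*r^2 - 11*r + 30) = (r - 5)*(r - 3)*(r^2 + r - 6) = (r - 5)*(r - 3)*(r - 2)*(r + 3)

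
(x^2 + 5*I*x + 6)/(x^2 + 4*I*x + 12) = (x - I)/(x - 2*I)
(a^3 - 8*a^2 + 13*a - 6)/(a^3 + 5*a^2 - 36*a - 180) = (a^2 - 2*a + 1)/(a^2 + 11*a + 30)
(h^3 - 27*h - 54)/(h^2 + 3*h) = h - 3 - 18/h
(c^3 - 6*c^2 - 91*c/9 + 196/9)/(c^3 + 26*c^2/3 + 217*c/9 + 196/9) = (3*c^2 - 25*c + 28)/(3*c^2 + 19*c + 28)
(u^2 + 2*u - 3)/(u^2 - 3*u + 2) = (u + 3)/(u - 2)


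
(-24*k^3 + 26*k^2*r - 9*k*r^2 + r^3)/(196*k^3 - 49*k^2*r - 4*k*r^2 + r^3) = (6*k^2 - 5*k*r + r^2)/(-49*k^2 + r^2)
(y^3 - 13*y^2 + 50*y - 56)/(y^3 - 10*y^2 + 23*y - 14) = (y - 4)/(y - 1)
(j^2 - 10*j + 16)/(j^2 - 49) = (j^2 - 10*j + 16)/(j^2 - 49)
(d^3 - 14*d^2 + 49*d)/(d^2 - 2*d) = (d^2 - 14*d + 49)/(d - 2)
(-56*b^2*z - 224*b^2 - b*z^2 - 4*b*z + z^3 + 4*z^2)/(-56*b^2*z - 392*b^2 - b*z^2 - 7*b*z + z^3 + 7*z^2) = (z + 4)/(z + 7)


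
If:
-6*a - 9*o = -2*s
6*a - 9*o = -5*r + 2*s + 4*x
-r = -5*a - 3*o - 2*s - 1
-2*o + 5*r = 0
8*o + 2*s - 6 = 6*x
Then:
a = -553/1907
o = 360/1907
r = 144/1907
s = -39/1907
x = -1440/1907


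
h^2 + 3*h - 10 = (h - 2)*(h + 5)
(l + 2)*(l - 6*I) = l^2 + 2*l - 6*I*l - 12*I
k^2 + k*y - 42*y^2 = (k - 6*y)*(k + 7*y)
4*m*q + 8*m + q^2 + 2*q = (4*m + q)*(q + 2)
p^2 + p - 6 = (p - 2)*(p + 3)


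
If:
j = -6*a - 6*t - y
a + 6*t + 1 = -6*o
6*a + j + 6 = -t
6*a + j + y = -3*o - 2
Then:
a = 18*y/5 - 93/5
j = 522/5 - 107*y/5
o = 26/15 - 2*y/5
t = 6/5 - y/5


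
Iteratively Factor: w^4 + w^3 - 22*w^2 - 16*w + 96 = (w - 2)*(w^3 + 3*w^2 - 16*w - 48) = (w - 2)*(w + 3)*(w^2 - 16) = (w - 2)*(w + 3)*(w + 4)*(w - 4)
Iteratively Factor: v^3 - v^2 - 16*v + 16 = (v - 4)*(v^2 + 3*v - 4) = (v - 4)*(v - 1)*(v + 4)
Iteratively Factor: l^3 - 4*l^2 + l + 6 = (l + 1)*(l^2 - 5*l + 6) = (l - 2)*(l + 1)*(l - 3)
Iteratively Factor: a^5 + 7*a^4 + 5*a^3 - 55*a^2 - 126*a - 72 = (a + 1)*(a^4 + 6*a^3 - a^2 - 54*a - 72) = (a - 3)*(a + 1)*(a^3 + 9*a^2 + 26*a + 24) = (a - 3)*(a + 1)*(a + 3)*(a^2 + 6*a + 8) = (a - 3)*(a + 1)*(a + 2)*(a + 3)*(a + 4)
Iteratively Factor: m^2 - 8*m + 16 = (m - 4)*(m - 4)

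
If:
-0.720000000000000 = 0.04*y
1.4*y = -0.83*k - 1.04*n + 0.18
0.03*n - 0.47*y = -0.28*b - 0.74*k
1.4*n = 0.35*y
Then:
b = -125.45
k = 36.22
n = -4.50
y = -18.00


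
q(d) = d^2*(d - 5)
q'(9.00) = 153.00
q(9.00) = 324.00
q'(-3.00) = 57.00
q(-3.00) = -72.00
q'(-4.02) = 88.68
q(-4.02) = -145.77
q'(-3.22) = 63.31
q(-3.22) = -85.23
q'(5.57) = 37.37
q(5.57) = 17.68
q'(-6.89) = 211.32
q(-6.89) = -564.44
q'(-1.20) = 16.32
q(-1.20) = -8.93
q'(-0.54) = 6.27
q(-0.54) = -1.62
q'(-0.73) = 8.90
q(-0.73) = -3.05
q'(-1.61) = 23.88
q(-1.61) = -17.13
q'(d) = d^2 + 2*d*(d - 5) = d*(3*d - 10)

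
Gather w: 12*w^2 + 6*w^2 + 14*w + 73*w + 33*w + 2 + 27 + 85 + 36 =18*w^2 + 120*w + 150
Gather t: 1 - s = 1 - s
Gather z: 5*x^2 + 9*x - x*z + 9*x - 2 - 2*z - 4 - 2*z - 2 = 5*x^2 + 18*x + z*(-x - 4) - 8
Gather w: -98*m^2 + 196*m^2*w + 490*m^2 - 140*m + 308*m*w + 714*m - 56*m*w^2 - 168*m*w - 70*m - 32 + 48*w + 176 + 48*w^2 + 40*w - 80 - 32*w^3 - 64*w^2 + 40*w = 392*m^2 + 504*m - 32*w^3 + w^2*(-56*m - 16) + w*(196*m^2 + 140*m + 128) + 64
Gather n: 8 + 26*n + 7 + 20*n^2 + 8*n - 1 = 20*n^2 + 34*n + 14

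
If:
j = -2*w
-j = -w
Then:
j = 0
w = 0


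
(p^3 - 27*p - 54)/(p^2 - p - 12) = (p^2 - 3*p - 18)/(p - 4)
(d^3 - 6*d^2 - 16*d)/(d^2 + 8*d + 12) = d*(d - 8)/(d + 6)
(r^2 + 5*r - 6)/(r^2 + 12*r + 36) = (r - 1)/(r + 6)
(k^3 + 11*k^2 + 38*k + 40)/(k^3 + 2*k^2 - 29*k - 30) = (k^3 + 11*k^2 + 38*k + 40)/(k^3 + 2*k^2 - 29*k - 30)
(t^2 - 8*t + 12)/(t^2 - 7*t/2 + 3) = 2*(t - 6)/(2*t - 3)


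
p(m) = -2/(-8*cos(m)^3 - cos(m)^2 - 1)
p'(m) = -2*(-24*sin(m)*cos(m)^2 - 2*sin(m)*cos(m))/(-8*cos(m)^3 - cos(m)^2 - 1)^2 = 4*(12*cos(m) + 1)*sin(m)*cos(m)/(8*cos(m)^3 + cos(m)^2 + 1)^2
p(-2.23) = -4.32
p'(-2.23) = -57.36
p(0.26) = 0.22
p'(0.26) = 0.15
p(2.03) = 4.00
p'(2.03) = 27.47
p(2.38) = -1.33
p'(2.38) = 6.74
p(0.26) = 0.22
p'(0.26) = 0.15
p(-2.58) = -0.64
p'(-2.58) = -1.68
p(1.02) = 0.83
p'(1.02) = 2.22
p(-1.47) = 1.96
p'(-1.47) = -0.85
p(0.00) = 0.20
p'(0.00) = 0.00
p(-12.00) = 0.31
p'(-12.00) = 0.47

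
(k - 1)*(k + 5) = k^2 + 4*k - 5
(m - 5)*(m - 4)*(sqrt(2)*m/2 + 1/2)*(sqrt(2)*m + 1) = m^4 - 9*m^3 + sqrt(2)*m^3 - 9*sqrt(2)*m^2 + 41*m^2/2 - 9*m/2 + 20*sqrt(2)*m + 10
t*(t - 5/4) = t^2 - 5*t/4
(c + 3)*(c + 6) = c^2 + 9*c + 18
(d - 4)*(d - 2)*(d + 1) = d^3 - 5*d^2 + 2*d + 8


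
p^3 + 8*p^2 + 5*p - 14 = (p - 1)*(p + 2)*(p + 7)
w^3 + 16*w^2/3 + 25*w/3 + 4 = (w + 1)*(w + 4/3)*(w + 3)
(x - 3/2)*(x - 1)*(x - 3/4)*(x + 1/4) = x^4 - 3*x^3 + 41*x^2/16 - 9*x/32 - 9/32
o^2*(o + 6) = o^3 + 6*o^2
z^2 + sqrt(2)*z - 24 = (z - 3*sqrt(2))*(z + 4*sqrt(2))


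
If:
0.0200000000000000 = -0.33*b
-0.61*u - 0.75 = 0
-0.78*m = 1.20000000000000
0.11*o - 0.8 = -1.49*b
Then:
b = -0.06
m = -1.54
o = 8.09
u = -1.23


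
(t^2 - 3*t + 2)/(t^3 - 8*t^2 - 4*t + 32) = (t - 1)/(t^2 - 6*t - 16)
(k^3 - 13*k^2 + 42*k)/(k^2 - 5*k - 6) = k*(k - 7)/(k + 1)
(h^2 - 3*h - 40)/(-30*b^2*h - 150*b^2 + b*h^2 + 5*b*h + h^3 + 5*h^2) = (8 - h)/(30*b^2 - b*h - h^2)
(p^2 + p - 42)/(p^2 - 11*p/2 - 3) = 2*(p + 7)/(2*p + 1)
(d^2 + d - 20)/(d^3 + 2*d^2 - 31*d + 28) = (d + 5)/(d^2 + 6*d - 7)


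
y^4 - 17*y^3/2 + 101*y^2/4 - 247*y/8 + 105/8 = (y - 7/2)*(y - 5/2)*(y - 3/2)*(y - 1)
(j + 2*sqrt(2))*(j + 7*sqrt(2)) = j^2 + 9*sqrt(2)*j + 28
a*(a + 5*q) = a^2 + 5*a*q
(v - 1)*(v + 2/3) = v^2 - v/3 - 2/3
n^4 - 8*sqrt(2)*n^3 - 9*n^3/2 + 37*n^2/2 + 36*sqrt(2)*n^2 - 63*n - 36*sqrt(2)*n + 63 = (n - 3)*(n - 3/2)*(n - 7*sqrt(2))*(n - sqrt(2))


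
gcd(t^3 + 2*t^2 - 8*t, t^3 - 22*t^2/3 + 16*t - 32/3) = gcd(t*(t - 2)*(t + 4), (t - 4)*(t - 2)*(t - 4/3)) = t - 2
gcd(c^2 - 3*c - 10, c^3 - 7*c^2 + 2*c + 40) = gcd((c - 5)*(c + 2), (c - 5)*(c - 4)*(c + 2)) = c^2 - 3*c - 10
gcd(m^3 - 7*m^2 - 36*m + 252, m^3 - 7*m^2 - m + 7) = m - 7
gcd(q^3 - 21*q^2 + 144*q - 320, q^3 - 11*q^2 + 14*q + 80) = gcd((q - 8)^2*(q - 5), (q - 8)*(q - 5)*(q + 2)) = q^2 - 13*q + 40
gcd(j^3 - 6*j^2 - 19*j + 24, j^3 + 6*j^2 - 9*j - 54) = j + 3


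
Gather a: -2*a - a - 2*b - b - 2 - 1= -3*a - 3*b - 3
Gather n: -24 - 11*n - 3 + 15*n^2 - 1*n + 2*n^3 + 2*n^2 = 2*n^3 + 17*n^2 - 12*n - 27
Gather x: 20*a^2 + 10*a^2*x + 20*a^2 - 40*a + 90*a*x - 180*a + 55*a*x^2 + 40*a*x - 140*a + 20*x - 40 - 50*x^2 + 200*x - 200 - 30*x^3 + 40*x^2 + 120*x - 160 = 40*a^2 - 360*a - 30*x^3 + x^2*(55*a - 10) + x*(10*a^2 + 130*a + 340) - 400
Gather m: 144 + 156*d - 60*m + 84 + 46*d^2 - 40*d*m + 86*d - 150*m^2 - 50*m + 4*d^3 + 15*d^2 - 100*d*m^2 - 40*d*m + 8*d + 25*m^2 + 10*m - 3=4*d^3 + 61*d^2 + 250*d + m^2*(-100*d - 125) + m*(-80*d - 100) + 225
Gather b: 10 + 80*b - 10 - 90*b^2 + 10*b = -90*b^2 + 90*b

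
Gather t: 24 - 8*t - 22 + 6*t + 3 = 5 - 2*t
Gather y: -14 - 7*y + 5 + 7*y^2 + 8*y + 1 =7*y^2 + y - 8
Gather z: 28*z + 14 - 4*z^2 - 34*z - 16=-4*z^2 - 6*z - 2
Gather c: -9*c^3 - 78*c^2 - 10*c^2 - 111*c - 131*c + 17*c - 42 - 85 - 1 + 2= -9*c^3 - 88*c^2 - 225*c - 126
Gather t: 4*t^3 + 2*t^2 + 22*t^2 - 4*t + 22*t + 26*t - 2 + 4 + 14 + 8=4*t^3 + 24*t^2 + 44*t + 24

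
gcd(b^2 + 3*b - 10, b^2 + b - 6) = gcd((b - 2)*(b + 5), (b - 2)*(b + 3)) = b - 2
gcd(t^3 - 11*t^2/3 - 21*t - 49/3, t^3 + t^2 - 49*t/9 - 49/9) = t^2 + 10*t/3 + 7/3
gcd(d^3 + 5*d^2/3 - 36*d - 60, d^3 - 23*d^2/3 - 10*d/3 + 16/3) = 1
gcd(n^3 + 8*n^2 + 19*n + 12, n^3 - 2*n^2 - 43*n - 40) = n + 1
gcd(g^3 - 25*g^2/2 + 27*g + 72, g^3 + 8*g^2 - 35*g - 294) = g - 6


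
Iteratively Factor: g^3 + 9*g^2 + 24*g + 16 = (g + 4)*(g^2 + 5*g + 4) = (g + 4)^2*(g + 1)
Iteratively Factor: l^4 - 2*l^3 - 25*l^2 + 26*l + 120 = (l - 3)*(l^3 + l^2 - 22*l - 40) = (l - 5)*(l - 3)*(l^2 + 6*l + 8) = (l - 5)*(l - 3)*(l + 4)*(l + 2)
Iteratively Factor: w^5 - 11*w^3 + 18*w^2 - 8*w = (w - 1)*(w^4 + w^3 - 10*w^2 + 8*w) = (w - 2)*(w - 1)*(w^3 + 3*w^2 - 4*w) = (w - 2)*(w - 1)*(w + 4)*(w^2 - w) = (w - 2)*(w - 1)^2*(w + 4)*(w)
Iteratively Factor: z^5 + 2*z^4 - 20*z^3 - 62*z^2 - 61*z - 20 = (z + 4)*(z^4 - 2*z^3 - 12*z^2 - 14*z - 5) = (z - 5)*(z + 4)*(z^3 + 3*z^2 + 3*z + 1) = (z - 5)*(z + 1)*(z + 4)*(z^2 + 2*z + 1) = (z - 5)*(z + 1)^2*(z + 4)*(z + 1)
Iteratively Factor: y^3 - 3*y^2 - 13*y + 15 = (y - 1)*(y^2 - 2*y - 15) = (y - 5)*(y - 1)*(y + 3)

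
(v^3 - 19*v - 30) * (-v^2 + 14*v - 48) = -v^5 + 14*v^4 - 29*v^3 - 236*v^2 + 492*v + 1440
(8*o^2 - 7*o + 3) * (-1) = -8*o^2 + 7*o - 3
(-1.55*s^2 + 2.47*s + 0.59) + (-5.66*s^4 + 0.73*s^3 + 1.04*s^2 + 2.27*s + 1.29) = -5.66*s^4 + 0.73*s^3 - 0.51*s^2 + 4.74*s + 1.88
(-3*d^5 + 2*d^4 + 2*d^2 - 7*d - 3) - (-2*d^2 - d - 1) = -3*d^5 + 2*d^4 + 4*d^2 - 6*d - 2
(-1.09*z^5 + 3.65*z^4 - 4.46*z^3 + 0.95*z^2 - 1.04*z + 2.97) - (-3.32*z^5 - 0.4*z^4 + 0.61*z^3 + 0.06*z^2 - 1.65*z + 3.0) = 2.23*z^5 + 4.05*z^4 - 5.07*z^3 + 0.89*z^2 + 0.61*z - 0.0299999999999998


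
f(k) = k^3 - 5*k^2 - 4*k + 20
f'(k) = 3*k^2 - 10*k - 4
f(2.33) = -3.82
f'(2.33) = -11.01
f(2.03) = -0.36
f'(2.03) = -11.94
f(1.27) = 8.90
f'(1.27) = -11.86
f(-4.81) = -187.73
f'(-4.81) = 113.51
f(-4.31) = -135.70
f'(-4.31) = 94.83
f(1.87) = 1.57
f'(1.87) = -12.21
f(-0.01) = 20.04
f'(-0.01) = -3.90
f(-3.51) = -70.80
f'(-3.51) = 68.06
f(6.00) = 32.00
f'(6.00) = 44.00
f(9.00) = 308.00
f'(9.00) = 149.00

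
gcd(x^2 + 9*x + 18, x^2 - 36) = x + 6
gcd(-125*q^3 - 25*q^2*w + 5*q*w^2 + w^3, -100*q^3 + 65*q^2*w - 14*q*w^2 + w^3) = 5*q - w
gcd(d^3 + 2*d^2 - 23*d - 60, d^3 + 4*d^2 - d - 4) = d + 4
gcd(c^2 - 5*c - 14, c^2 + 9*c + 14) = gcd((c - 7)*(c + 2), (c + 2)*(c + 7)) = c + 2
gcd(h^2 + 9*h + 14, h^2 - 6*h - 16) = h + 2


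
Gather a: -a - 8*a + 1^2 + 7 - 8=-9*a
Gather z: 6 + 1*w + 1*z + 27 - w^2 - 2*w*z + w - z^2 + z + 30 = -w^2 + 2*w - z^2 + z*(2 - 2*w) + 63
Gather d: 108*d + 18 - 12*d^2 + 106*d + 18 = -12*d^2 + 214*d + 36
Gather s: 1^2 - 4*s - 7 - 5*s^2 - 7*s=-5*s^2 - 11*s - 6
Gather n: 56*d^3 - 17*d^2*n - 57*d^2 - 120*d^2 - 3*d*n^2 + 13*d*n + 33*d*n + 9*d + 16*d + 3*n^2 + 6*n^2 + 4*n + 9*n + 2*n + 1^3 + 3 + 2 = 56*d^3 - 177*d^2 + 25*d + n^2*(9 - 3*d) + n*(-17*d^2 + 46*d + 15) + 6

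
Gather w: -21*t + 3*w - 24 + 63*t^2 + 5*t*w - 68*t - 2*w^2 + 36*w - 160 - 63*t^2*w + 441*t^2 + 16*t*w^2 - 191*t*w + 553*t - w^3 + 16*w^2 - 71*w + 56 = 504*t^2 + 464*t - w^3 + w^2*(16*t + 14) + w*(-63*t^2 - 186*t - 32) - 128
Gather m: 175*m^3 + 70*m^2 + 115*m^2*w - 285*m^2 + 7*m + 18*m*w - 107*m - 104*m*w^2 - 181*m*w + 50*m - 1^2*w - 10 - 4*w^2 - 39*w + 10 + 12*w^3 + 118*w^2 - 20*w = 175*m^3 + m^2*(115*w - 215) + m*(-104*w^2 - 163*w - 50) + 12*w^3 + 114*w^2 - 60*w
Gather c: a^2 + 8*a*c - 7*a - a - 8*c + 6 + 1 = a^2 - 8*a + c*(8*a - 8) + 7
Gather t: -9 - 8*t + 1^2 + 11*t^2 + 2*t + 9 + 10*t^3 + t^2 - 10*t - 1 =10*t^3 + 12*t^2 - 16*t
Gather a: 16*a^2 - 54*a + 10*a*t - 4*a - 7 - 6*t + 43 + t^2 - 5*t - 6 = 16*a^2 + a*(10*t - 58) + t^2 - 11*t + 30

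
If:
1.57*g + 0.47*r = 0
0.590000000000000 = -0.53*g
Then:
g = -1.11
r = 3.72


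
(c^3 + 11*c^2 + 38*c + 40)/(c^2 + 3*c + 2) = (c^2 + 9*c + 20)/(c + 1)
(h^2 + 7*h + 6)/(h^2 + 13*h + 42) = (h + 1)/(h + 7)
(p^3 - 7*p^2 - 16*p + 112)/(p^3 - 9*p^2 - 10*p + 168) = (p - 4)/(p - 6)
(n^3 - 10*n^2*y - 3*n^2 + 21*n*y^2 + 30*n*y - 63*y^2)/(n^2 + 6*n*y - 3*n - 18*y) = (n^2 - 10*n*y + 21*y^2)/(n + 6*y)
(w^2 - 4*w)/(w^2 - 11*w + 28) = w/(w - 7)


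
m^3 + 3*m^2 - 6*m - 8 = (m - 2)*(m + 1)*(m + 4)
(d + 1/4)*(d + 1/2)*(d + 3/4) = d^3 + 3*d^2/2 + 11*d/16 + 3/32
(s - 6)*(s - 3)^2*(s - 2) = s^4 - 14*s^3 + 69*s^2 - 144*s + 108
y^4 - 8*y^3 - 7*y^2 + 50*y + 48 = (y - 8)*(y - 3)*(y + 1)*(y + 2)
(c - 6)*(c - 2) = c^2 - 8*c + 12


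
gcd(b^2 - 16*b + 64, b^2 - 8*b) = b - 8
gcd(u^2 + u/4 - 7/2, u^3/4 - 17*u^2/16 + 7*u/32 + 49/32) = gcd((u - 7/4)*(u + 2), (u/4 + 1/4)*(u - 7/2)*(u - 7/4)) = u - 7/4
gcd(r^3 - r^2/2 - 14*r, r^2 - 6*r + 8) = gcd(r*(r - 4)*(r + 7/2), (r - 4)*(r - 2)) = r - 4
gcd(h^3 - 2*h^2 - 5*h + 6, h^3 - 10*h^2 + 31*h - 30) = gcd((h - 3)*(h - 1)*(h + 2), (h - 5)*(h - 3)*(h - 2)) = h - 3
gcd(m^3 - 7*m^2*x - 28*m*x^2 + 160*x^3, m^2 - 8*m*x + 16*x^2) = -m + 4*x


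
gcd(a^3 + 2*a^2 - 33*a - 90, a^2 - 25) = a + 5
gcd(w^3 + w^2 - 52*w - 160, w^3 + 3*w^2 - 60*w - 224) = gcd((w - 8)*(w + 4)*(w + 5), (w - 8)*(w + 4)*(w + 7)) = w^2 - 4*w - 32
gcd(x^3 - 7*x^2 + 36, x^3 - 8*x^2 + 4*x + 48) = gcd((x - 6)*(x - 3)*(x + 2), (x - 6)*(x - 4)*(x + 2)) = x^2 - 4*x - 12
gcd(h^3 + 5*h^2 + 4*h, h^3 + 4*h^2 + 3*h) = h^2 + h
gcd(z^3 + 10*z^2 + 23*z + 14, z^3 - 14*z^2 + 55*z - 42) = 1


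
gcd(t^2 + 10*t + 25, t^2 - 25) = t + 5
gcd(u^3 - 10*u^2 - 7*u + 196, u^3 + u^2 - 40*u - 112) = u^2 - 3*u - 28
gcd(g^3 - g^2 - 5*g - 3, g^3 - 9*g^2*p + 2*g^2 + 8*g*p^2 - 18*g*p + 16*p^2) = 1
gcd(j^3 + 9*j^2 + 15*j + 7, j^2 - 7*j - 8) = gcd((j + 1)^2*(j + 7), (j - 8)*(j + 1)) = j + 1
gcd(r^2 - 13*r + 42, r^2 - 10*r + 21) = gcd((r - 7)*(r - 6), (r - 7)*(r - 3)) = r - 7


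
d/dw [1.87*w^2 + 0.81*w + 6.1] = 3.74*w + 0.81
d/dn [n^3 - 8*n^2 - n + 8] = 3*n^2 - 16*n - 1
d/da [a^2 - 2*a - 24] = 2*a - 2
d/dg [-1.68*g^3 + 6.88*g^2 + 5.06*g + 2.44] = -5.04*g^2 + 13.76*g + 5.06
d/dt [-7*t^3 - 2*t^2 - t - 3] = -21*t^2 - 4*t - 1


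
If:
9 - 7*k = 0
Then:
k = 9/7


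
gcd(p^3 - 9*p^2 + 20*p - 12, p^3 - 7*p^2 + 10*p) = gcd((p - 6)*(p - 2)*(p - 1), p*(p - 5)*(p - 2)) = p - 2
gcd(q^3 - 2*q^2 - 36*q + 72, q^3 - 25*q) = 1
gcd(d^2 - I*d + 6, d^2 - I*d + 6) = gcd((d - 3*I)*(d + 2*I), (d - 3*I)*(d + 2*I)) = d^2 - I*d + 6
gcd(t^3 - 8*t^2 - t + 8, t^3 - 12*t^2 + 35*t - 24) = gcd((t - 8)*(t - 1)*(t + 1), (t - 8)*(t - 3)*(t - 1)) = t^2 - 9*t + 8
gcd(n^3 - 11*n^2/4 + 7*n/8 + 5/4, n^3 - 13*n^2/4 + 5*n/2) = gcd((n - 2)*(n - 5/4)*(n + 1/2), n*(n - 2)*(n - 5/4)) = n^2 - 13*n/4 + 5/2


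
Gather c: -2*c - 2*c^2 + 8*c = -2*c^2 + 6*c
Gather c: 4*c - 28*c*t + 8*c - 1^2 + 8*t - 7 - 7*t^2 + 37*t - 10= c*(12 - 28*t) - 7*t^2 + 45*t - 18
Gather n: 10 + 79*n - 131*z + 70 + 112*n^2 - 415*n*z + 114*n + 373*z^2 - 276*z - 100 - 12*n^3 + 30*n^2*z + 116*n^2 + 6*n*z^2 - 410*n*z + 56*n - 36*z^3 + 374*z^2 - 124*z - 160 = -12*n^3 + n^2*(30*z + 228) + n*(6*z^2 - 825*z + 249) - 36*z^3 + 747*z^2 - 531*z - 180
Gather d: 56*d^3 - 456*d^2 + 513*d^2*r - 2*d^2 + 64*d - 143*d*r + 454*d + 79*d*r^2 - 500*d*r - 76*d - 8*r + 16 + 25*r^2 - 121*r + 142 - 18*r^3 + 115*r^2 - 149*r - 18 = 56*d^3 + d^2*(513*r - 458) + d*(79*r^2 - 643*r + 442) - 18*r^3 + 140*r^2 - 278*r + 140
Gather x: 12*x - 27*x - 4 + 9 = 5 - 15*x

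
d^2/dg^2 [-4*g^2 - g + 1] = -8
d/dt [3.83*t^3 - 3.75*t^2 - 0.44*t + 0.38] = 11.49*t^2 - 7.5*t - 0.44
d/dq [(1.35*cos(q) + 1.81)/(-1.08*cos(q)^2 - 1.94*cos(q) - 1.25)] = (1.458*sin(q)^2 - 3.9096*cos(q) - 3.2819)*sin(q)/(1.08*cos(q)^2 + 1.94*cos(q) + 1.25)^2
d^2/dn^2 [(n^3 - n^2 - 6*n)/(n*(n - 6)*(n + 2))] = 6/(n^3 - 18*n^2 + 108*n - 216)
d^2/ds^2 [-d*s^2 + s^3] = -2*d + 6*s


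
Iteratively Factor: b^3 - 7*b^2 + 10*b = (b)*(b^2 - 7*b + 10) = b*(b - 5)*(b - 2)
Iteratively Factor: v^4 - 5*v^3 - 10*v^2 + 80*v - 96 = (v - 4)*(v^3 - v^2 - 14*v + 24) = (v - 4)*(v - 2)*(v^2 + v - 12) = (v - 4)*(v - 3)*(v - 2)*(v + 4)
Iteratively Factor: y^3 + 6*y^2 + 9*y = (y + 3)*(y^2 + 3*y) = y*(y + 3)*(y + 3)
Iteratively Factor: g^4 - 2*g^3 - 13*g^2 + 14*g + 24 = (g - 2)*(g^3 - 13*g - 12) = (g - 4)*(g - 2)*(g^2 + 4*g + 3) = (g - 4)*(g - 2)*(g + 1)*(g + 3)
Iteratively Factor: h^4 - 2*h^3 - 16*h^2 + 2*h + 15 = (h + 1)*(h^3 - 3*h^2 - 13*h + 15) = (h - 5)*(h + 1)*(h^2 + 2*h - 3) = (h - 5)*(h - 1)*(h + 1)*(h + 3)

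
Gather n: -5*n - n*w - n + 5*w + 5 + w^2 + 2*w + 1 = n*(-w - 6) + w^2 + 7*w + 6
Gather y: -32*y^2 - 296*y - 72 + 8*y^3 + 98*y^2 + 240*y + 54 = 8*y^3 + 66*y^2 - 56*y - 18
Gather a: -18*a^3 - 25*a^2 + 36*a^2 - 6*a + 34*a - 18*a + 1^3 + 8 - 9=-18*a^3 + 11*a^2 + 10*a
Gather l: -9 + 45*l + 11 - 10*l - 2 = 35*l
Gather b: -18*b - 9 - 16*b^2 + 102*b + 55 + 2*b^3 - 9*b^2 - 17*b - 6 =2*b^3 - 25*b^2 + 67*b + 40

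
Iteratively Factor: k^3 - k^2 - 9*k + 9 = (k - 3)*(k^2 + 2*k - 3) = (k - 3)*(k - 1)*(k + 3)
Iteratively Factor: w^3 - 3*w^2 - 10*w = (w)*(w^2 - 3*w - 10) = w*(w - 5)*(w + 2)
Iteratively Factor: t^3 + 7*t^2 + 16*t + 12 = (t + 2)*(t^2 + 5*t + 6) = (t + 2)^2*(t + 3)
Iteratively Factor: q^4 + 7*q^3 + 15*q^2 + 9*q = (q + 3)*(q^3 + 4*q^2 + 3*q) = (q + 1)*(q + 3)*(q^2 + 3*q) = q*(q + 1)*(q + 3)*(q + 3)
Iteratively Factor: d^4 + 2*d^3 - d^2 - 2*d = (d + 1)*(d^3 + d^2 - 2*d) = d*(d + 1)*(d^2 + d - 2) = d*(d + 1)*(d + 2)*(d - 1)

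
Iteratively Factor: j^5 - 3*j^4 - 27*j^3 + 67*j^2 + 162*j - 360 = (j + 3)*(j^4 - 6*j^3 - 9*j^2 + 94*j - 120) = (j - 5)*(j + 3)*(j^3 - j^2 - 14*j + 24) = (j - 5)*(j - 2)*(j + 3)*(j^2 + j - 12) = (j - 5)*(j - 2)*(j + 3)*(j + 4)*(j - 3)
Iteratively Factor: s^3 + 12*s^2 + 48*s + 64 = (s + 4)*(s^2 + 8*s + 16) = (s + 4)^2*(s + 4)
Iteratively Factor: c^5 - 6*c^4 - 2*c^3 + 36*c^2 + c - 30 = (c + 2)*(c^4 - 8*c^3 + 14*c^2 + 8*c - 15) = (c - 5)*(c + 2)*(c^3 - 3*c^2 - c + 3) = (c - 5)*(c - 1)*(c + 2)*(c^2 - 2*c - 3) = (c - 5)*(c - 3)*(c - 1)*(c + 2)*(c + 1)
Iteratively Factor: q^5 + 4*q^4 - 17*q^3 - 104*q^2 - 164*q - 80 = (q + 1)*(q^4 + 3*q^3 - 20*q^2 - 84*q - 80) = (q + 1)*(q + 4)*(q^3 - q^2 - 16*q - 20) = (q - 5)*(q + 1)*(q + 4)*(q^2 + 4*q + 4) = (q - 5)*(q + 1)*(q + 2)*(q + 4)*(q + 2)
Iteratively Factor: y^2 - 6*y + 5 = (y - 5)*(y - 1)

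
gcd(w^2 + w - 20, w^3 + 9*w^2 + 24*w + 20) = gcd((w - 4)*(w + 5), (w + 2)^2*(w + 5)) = w + 5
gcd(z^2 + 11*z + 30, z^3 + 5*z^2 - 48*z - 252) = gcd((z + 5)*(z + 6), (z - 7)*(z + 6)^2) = z + 6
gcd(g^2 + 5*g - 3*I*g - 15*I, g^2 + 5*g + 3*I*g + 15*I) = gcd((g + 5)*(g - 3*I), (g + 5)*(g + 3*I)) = g + 5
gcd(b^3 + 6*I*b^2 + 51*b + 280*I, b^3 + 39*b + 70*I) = b^2 - 2*I*b + 35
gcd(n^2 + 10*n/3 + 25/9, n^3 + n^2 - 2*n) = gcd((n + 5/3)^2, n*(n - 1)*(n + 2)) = 1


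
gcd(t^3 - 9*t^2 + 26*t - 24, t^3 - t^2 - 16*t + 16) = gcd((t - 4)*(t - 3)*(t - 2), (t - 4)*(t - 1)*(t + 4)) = t - 4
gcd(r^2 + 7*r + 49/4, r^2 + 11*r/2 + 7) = r + 7/2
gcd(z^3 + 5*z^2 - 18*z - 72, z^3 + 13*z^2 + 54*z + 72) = z^2 + 9*z + 18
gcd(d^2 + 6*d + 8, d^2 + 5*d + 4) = d + 4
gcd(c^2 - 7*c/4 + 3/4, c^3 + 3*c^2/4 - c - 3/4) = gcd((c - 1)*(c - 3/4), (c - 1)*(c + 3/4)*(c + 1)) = c - 1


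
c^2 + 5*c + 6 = (c + 2)*(c + 3)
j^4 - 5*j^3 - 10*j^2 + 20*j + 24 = (j - 6)*(j - 2)*(j + 1)*(j + 2)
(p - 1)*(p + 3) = p^2 + 2*p - 3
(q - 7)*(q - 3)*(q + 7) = q^3 - 3*q^2 - 49*q + 147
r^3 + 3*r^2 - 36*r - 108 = (r - 6)*(r + 3)*(r + 6)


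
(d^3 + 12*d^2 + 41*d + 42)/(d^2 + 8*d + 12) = (d^2 + 10*d + 21)/(d + 6)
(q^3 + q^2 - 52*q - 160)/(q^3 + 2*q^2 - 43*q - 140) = (q - 8)/(q - 7)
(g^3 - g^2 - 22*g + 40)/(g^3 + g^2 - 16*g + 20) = (g - 4)/(g - 2)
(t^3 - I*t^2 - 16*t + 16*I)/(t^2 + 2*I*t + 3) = (t^2 - 16)/(t + 3*I)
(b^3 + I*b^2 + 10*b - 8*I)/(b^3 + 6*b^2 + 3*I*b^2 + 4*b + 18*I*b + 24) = (b - 2*I)/(b + 6)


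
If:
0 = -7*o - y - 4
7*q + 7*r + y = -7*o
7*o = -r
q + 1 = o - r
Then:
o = 11/7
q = 81/7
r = -11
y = -15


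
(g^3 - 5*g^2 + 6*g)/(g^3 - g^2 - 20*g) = (-g^2 + 5*g - 6)/(-g^2 + g + 20)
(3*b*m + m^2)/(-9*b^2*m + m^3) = -1/(3*b - m)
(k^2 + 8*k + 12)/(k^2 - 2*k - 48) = (k + 2)/(k - 8)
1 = 1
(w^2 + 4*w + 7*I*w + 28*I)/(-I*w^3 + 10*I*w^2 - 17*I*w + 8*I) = (I*w^2 + w*(-7 + 4*I) - 28)/(w^3 - 10*w^2 + 17*w - 8)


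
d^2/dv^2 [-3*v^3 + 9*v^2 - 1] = 18 - 18*v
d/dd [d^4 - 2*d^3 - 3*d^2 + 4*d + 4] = 4*d^3 - 6*d^2 - 6*d + 4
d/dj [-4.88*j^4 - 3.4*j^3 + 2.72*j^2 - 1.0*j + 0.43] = -19.52*j^3 - 10.2*j^2 + 5.44*j - 1.0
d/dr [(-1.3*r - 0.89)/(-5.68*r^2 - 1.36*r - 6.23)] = (-7.384*r^2 - 10.1104*r + 6.8886)/(32.2624*r^4 + 15.4496*r^3 + 72.6224*r^2 + 16.9456*r + 38.8129)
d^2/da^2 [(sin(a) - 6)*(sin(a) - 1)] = 7*sin(a) + 2*cos(2*a)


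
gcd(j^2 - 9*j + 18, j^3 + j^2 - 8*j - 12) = j - 3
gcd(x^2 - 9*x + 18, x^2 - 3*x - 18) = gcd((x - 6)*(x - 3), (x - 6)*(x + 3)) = x - 6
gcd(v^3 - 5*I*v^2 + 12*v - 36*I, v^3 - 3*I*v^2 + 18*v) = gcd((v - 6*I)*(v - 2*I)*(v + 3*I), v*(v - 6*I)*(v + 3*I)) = v^2 - 3*I*v + 18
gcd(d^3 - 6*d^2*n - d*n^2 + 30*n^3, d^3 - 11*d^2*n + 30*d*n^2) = d - 5*n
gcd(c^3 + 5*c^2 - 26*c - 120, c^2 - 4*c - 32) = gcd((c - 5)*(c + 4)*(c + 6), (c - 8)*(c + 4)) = c + 4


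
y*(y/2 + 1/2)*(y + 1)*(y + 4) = y^4/2 + 3*y^3 + 9*y^2/2 + 2*y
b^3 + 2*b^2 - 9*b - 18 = (b - 3)*(b + 2)*(b + 3)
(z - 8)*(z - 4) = z^2 - 12*z + 32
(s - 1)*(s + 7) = s^2 + 6*s - 7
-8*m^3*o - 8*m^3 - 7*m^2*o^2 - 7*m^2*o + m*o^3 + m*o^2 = (-8*m + o)*(m + o)*(m*o + m)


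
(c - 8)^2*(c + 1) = c^3 - 15*c^2 + 48*c + 64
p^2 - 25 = (p - 5)*(p + 5)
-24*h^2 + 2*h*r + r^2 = (-4*h + r)*(6*h + r)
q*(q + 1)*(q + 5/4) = q^3 + 9*q^2/4 + 5*q/4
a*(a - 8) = a^2 - 8*a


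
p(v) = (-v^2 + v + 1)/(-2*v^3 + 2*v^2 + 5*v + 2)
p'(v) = (1 - 2*v)/(-2*v^3 + 2*v^2 + 5*v + 2) + (-v^2 + v + 1)*(6*v^2 - 4*v - 5)/(-2*v^3 + 2*v^2 + 5*v + 2)^2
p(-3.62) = -0.15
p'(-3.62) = -0.05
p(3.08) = 0.25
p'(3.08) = -0.21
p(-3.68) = -0.15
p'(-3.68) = -0.05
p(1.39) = 0.06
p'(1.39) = -0.23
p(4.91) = 0.11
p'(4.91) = -0.03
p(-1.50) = -0.48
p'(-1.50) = -0.51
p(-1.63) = -0.42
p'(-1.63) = -0.39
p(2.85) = 0.31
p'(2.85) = -0.38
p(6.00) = 0.09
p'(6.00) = -0.02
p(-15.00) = -0.03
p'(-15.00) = 0.00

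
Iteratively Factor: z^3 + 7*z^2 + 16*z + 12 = (z + 2)*(z^2 + 5*z + 6) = (z + 2)*(z + 3)*(z + 2)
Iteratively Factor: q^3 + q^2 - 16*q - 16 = (q + 1)*(q^2 - 16) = (q + 1)*(q + 4)*(q - 4)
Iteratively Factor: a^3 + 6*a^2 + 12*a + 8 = (a + 2)*(a^2 + 4*a + 4) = (a + 2)^2*(a + 2)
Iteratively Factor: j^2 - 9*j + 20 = (j - 5)*(j - 4)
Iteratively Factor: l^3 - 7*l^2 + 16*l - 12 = (l - 3)*(l^2 - 4*l + 4) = (l - 3)*(l - 2)*(l - 2)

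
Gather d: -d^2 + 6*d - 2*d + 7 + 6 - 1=-d^2 + 4*d + 12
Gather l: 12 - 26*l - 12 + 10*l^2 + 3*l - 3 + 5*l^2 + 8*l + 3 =15*l^2 - 15*l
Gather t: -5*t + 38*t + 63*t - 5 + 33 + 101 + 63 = 96*t + 192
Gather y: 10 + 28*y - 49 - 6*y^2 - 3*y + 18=-6*y^2 + 25*y - 21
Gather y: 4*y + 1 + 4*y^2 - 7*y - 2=4*y^2 - 3*y - 1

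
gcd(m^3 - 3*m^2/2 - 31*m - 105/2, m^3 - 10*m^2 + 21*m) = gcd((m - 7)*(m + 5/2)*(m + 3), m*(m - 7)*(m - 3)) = m - 7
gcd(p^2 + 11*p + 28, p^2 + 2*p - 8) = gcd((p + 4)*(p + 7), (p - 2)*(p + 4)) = p + 4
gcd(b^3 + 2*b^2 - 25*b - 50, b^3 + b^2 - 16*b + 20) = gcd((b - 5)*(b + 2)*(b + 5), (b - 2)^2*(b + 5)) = b + 5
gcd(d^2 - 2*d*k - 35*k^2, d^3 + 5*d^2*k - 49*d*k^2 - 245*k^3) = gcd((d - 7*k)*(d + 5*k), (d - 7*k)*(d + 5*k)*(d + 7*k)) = d^2 - 2*d*k - 35*k^2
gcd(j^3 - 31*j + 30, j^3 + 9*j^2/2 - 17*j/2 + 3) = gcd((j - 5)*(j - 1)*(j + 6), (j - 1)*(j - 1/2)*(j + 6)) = j^2 + 5*j - 6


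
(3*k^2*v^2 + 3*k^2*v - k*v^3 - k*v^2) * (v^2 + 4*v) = 3*k^2*v^4 + 15*k^2*v^3 + 12*k^2*v^2 - k*v^5 - 5*k*v^4 - 4*k*v^3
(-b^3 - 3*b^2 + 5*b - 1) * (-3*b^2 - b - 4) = 3*b^5 + 10*b^4 - 8*b^3 + 10*b^2 - 19*b + 4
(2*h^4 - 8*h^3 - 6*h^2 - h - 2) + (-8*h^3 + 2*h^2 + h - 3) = 2*h^4 - 16*h^3 - 4*h^2 - 5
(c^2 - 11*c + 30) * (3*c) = 3*c^3 - 33*c^2 + 90*c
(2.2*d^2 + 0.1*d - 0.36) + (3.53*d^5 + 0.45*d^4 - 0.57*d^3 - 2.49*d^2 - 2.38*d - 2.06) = 3.53*d^5 + 0.45*d^4 - 0.57*d^3 - 0.29*d^2 - 2.28*d - 2.42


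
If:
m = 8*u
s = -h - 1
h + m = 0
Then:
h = -8*u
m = 8*u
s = 8*u - 1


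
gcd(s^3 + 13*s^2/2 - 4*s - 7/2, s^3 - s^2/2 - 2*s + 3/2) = s - 1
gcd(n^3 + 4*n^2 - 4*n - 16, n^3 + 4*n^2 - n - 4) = n + 4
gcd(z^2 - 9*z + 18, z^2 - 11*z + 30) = z - 6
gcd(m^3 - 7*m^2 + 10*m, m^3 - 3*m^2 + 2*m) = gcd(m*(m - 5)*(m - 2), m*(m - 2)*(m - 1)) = m^2 - 2*m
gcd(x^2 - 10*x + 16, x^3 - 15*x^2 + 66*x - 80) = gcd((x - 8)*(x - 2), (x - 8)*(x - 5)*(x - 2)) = x^2 - 10*x + 16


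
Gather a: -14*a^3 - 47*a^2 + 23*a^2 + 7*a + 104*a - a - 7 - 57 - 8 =-14*a^3 - 24*a^2 + 110*a - 72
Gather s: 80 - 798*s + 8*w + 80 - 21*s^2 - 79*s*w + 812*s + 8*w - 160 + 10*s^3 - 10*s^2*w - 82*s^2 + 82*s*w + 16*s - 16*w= 10*s^3 + s^2*(-10*w - 103) + s*(3*w + 30)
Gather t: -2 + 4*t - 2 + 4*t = 8*t - 4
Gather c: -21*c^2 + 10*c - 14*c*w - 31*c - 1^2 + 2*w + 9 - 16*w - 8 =-21*c^2 + c*(-14*w - 21) - 14*w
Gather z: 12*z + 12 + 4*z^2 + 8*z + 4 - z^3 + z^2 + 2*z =-z^3 + 5*z^2 + 22*z + 16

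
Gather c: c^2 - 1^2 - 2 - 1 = c^2 - 4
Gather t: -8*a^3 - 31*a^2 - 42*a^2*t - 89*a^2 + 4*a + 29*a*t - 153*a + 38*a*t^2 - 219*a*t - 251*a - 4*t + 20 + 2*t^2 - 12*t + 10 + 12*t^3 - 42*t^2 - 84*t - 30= -8*a^3 - 120*a^2 - 400*a + 12*t^3 + t^2*(38*a - 40) + t*(-42*a^2 - 190*a - 100)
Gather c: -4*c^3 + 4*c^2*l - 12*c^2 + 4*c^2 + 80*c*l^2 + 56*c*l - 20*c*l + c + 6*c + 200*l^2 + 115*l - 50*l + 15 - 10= -4*c^3 + c^2*(4*l - 8) + c*(80*l^2 + 36*l + 7) + 200*l^2 + 65*l + 5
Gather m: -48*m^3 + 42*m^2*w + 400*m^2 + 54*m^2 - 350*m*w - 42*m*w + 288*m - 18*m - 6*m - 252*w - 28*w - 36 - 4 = -48*m^3 + m^2*(42*w + 454) + m*(264 - 392*w) - 280*w - 40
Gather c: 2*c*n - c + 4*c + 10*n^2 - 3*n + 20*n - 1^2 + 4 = c*(2*n + 3) + 10*n^2 + 17*n + 3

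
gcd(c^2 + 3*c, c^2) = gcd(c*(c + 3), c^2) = c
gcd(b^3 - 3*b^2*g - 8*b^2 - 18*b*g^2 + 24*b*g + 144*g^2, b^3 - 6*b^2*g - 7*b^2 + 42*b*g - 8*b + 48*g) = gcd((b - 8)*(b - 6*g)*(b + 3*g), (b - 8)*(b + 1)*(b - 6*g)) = b^2 - 6*b*g - 8*b + 48*g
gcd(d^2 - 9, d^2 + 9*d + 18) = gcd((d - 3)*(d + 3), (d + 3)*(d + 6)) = d + 3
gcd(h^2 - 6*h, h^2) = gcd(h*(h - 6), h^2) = h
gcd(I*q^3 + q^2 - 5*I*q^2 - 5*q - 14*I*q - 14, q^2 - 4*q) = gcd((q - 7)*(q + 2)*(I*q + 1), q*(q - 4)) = 1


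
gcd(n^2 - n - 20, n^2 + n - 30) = n - 5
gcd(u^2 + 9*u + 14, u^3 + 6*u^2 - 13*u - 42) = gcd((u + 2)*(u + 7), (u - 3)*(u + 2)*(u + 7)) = u^2 + 9*u + 14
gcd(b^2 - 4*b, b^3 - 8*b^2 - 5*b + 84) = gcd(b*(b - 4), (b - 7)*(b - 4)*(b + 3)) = b - 4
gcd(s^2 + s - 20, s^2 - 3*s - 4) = s - 4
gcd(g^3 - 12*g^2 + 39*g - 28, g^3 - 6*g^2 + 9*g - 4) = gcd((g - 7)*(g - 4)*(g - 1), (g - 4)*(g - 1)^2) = g^2 - 5*g + 4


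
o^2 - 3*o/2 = o*(o - 3/2)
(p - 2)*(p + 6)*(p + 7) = p^3 + 11*p^2 + 16*p - 84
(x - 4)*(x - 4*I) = x^2 - 4*x - 4*I*x + 16*I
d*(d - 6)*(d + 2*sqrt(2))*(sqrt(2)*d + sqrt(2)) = sqrt(2)*d^4 - 5*sqrt(2)*d^3 + 4*d^3 - 20*d^2 - 6*sqrt(2)*d^2 - 24*d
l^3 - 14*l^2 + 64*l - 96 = (l - 6)*(l - 4)^2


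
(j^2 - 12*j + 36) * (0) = 0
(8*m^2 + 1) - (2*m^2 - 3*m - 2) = 6*m^2 + 3*m + 3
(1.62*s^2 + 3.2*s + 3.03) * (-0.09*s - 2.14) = -0.1458*s^3 - 3.7548*s^2 - 7.1207*s - 6.4842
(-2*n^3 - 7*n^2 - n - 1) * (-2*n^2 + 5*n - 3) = 4*n^5 + 4*n^4 - 27*n^3 + 18*n^2 - 2*n + 3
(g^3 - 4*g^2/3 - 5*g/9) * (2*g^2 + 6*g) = 2*g^5 + 10*g^4/3 - 82*g^3/9 - 10*g^2/3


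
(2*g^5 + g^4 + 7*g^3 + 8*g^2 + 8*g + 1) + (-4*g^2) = 2*g^5 + g^4 + 7*g^3 + 4*g^2 + 8*g + 1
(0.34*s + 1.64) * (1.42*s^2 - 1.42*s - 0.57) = 0.4828*s^3 + 1.846*s^2 - 2.5226*s - 0.9348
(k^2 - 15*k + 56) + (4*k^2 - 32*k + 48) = 5*k^2 - 47*k + 104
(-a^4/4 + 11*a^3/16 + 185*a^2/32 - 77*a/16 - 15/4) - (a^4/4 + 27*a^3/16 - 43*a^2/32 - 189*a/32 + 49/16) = -a^4/2 - a^3 + 57*a^2/8 + 35*a/32 - 109/16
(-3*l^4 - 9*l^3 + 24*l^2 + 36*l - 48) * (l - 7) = -3*l^5 + 12*l^4 + 87*l^3 - 132*l^2 - 300*l + 336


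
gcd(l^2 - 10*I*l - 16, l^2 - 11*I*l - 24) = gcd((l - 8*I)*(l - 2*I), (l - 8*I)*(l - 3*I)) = l - 8*I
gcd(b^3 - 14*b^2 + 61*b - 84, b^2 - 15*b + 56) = b - 7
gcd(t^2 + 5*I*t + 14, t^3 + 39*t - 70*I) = t^2 + 5*I*t + 14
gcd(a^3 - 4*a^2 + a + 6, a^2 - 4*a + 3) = a - 3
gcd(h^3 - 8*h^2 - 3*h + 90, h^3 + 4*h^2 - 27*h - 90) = h^2 - 2*h - 15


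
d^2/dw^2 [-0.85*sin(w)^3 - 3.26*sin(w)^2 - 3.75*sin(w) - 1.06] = 4.3875*sin(w) - 1.9125*sin(3*w) - 6.52*cos(2*w)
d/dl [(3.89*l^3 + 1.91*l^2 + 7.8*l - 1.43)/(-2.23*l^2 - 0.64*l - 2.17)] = (-8.6747*l^4 - 4.9792*l^3 - 9.1523*l^2 - 14.6672*l - 17.8412)/(4.9729*l^4 + 2.8544*l^3 + 10.0878*l^2 + 2.7776*l + 4.7089)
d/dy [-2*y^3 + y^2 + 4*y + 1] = -6*y^2 + 2*y + 4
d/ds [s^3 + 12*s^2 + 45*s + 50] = 3*s^2 + 24*s + 45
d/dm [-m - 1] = -1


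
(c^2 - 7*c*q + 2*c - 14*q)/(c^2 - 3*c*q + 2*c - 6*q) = (-c + 7*q)/(-c + 3*q)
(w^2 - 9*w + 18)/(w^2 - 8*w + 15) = (w - 6)/(w - 5)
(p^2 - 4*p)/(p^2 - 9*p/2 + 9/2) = 2*p*(p - 4)/(2*p^2 - 9*p + 9)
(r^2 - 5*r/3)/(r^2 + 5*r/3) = (3*r - 5)/(3*r + 5)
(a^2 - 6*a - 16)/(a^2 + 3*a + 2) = (a - 8)/(a + 1)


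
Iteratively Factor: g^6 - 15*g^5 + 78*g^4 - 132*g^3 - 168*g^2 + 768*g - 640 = (g - 5)*(g^5 - 10*g^4 + 28*g^3 + 8*g^2 - 128*g + 128) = (g - 5)*(g - 4)*(g^4 - 6*g^3 + 4*g^2 + 24*g - 32) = (g - 5)*(g - 4)*(g - 2)*(g^3 - 4*g^2 - 4*g + 16) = (g - 5)*(g - 4)*(g - 2)^2*(g^2 - 2*g - 8) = (g - 5)*(g - 4)*(g - 2)^2*(g + 2)*(g - 4)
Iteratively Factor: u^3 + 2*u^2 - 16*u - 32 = (u + 2)*(u^2 - 16) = (u + 2)*(u + 4)*(u - 4)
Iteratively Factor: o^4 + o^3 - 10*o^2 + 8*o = (o - 1)*(o^3 + 2*o^2 - 8*o) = (o - 2)*(o - 1)*(o^2 + 4*o) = (o - 2)*(o - 1)*(o + 4)*(o)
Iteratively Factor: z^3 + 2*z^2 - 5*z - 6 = (z + 3)*(z^2 - z - 2) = (z - 2)*(z + 3)*(z + 1)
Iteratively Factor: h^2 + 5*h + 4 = (h + 4)*(h + 1)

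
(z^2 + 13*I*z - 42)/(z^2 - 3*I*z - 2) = (-z^2 - 13*I*z + 42)/(-z^2 + 3*I*z + 2)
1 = 1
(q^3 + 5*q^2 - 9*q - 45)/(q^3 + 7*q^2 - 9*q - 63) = (q + 5)/(q + 7)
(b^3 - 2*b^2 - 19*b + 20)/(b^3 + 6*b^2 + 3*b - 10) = (b^2 - b - 20)/(b^2 + 7*b + 10)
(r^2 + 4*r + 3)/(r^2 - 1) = (r + 3)/(r - 1)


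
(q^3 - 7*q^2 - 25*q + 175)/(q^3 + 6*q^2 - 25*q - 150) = (q - 7)/(q + 6)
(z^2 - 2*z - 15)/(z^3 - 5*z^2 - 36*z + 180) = (z + 3)/(z^2 - 36)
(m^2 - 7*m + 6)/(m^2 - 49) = (m^2 - 7*m + 6)/(m^2 - 49)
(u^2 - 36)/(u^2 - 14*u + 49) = (u^2 - 36)/(u^2 - 14*u + 49)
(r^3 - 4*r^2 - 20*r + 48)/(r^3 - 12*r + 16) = (r - 6)/(r - 2)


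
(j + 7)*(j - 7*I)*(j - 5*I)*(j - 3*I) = j^4 + 7*j^3 - 15*I*j^3 - 71*j^2 - 105*I*j^2 - 497*j + 105*I*j + 735*I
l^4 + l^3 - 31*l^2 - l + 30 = (l - 5)*(l - 1)*(l + 1)*(l + 6)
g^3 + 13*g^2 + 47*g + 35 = (g + 1)*(g + 5)*(g + 7)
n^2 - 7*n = n*(n - 7)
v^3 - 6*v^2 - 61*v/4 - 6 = (v - 8)*(v + 1/2)*(v + 3/2)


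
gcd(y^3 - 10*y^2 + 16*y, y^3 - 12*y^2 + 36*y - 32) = y^2 - 10*y + 16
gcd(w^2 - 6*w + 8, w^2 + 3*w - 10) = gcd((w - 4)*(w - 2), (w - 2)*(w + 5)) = w - 2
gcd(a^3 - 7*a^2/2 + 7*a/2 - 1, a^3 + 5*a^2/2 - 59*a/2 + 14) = a - 1/2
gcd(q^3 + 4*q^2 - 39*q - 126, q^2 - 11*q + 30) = q - 6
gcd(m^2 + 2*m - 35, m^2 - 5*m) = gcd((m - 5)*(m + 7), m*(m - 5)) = m - 5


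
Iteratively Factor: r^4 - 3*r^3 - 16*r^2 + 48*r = (r - 3)*(r^3 - 16*r) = (r - 3)*(r + 4)*(r^2 - 4*r) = r*(r - 3)*(r + 4)*(r - 4)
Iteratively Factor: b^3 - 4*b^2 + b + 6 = (b - 2)*(b^2 - 2*b - 3) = (b - 3)*(b - 2)*(b + 1)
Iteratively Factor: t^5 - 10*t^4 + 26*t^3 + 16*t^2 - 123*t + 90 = (t - 1)*(t^4 - 9*t^3 + 17*t^2 + 33*t - 90) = (t - 3)*(t - 1)*(t^3 - 6*t^2 - t + 30) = (t - 3)^2*(t - 1)*(t^2 - 3*t - 10) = (t - 3)^2*(t - 1)*(t + 2)*(t - 5)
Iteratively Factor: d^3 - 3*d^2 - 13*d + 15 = (d - 5)*(d^2 + 2*d - 3) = (d - 5)*(d - 1)*(d + 3)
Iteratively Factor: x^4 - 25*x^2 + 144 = (x + 4)*(x^3 - 4*x^2 - 9*x + 36) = (x + 3)*(x + 4)*(x^2 - 7*x + 12) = (x - 3)*(x + 3)*(x + 4)*(x - 4)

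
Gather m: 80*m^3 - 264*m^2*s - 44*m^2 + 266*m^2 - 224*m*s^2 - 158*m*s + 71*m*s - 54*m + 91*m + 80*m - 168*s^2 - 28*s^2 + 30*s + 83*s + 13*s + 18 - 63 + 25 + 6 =80*m^3 + m^2*(222 - 264*s) + m*(-224*s^2 - 87*s + 117) - 196*s^2 + 126*s - 14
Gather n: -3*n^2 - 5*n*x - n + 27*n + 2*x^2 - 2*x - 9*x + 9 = -3*n^2 + n*(26 - 5*x) + 2*x^2 - 11*x + 9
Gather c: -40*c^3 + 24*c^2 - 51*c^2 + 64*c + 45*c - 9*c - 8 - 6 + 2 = -40*c^3 - 27*c^2 + 100*c - 12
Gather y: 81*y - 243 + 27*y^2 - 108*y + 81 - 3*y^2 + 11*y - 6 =24*y^2 - 16*y - 168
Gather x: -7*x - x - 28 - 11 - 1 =-8*x - 40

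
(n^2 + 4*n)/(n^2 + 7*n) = (n + 4)/(n + 7)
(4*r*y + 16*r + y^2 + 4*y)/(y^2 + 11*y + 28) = (4*r + y)/(y + 7)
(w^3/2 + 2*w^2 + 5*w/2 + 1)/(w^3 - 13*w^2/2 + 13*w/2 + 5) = (w^3 + 4*w^2 + 5*w + 2)/(2*w^3 - 13*w^2 + 13*w + 10)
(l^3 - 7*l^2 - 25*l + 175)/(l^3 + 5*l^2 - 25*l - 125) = (l - 7)/(l + 5)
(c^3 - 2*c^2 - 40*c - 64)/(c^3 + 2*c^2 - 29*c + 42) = (c^3 - 2*c^2 - 40*c - 64)/(c^3 + 2*c^2 - 29*c + 42)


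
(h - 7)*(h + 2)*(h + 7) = h^3 + 2*h^2 - 49*h - 98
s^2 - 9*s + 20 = (s - 5)*(s - 4)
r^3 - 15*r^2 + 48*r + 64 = (r - 8)^2*(r + 1)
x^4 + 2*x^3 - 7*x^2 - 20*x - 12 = (x - 3)*(x + 1)*(x + 2)^2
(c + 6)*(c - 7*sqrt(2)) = c^2 - 7*sqrt(2)*c + 6*c - 42*sqrt(2)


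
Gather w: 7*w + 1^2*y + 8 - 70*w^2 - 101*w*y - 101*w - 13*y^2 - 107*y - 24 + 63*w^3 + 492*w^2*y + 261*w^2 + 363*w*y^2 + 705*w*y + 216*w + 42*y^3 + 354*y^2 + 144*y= 63*w^3 + w^2*(492*y + 191) + w*(363*y^2 + 604*y + 122) + 42*y^3 + 341*y^2 + 38*y - 16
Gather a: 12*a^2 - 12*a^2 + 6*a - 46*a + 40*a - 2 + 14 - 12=0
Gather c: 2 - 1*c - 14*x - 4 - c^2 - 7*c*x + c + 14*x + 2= -c^2 - 7*c*x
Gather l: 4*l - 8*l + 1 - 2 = -4*l - 1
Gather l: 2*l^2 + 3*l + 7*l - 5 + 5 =2*l^2 + 10*l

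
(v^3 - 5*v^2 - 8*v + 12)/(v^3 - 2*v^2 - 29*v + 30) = (v + 2)/(v + 5)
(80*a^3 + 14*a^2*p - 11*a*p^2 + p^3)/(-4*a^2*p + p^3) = (40*a^2 - 13*a*p + p^2)/(p*(-2*a + p))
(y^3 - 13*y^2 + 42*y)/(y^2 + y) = (y^2 - 13*y + 42)/(y + 1)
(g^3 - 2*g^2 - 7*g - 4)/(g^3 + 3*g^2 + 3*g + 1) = (g - 4)/(g + 1)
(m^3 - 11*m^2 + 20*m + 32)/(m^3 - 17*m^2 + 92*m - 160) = (m + 1)/(m - 5)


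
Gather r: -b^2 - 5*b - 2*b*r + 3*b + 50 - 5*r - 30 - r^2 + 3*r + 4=-b^2 - 2*b - r^2 + r*(-2*b - 2) + 24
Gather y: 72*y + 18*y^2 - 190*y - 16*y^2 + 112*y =2*y^2 - 6*y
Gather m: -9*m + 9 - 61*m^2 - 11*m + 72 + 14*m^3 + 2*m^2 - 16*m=14*m^3 - 59*m^2 - 36*m + 81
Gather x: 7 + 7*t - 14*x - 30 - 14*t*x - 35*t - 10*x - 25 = -28*t + x*(-14*t - 24) - 48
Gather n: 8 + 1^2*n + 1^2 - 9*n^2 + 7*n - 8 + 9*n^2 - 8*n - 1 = 0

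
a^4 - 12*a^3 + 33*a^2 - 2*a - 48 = (a - 8)*(a - 3)*(a - 2)*(a + 1)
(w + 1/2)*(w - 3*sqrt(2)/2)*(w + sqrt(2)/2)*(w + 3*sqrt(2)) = w^4 + w^3/2 + 2*sqrt(2)*w^3 - 15*w^2/2 + sqrt(2)*w^2 - 9*sqrt(2)*w/2 - 15*w/4 - 9*sqrt(2)/4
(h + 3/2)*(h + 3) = h^2 + 9*h/2 + 9/2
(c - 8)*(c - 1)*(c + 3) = c^3 - 6*c^2 - 19*c + 24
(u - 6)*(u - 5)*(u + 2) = u^3 - 9*u^2 + 8*u + 60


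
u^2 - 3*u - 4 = (u - 4)*(u + 1)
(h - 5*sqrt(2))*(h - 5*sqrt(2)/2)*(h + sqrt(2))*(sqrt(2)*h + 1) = sqrt(2)*h^4 - 12*h^3 + 7*sqrt(2)*h^2/2 + 60*h + 25*sqrt(2)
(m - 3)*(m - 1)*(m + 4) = m^3 - 13*m + 12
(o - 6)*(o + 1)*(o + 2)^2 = o^4 - o^3 - 22*o^2 - 44*o - 24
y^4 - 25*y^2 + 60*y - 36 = (y - 3)*(y - 2)*(y - 1)*(y + 6)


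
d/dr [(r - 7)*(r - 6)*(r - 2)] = 3*r^2 - 30*r + 68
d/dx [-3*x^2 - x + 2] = -6*x - 1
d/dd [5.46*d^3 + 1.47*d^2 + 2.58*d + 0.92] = 16.38*d^2 + 2.94*d + 2.58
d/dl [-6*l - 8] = -6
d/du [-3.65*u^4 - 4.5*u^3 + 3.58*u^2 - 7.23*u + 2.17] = -14.6*u^3 - 13.5*u^2 + 7.16*u - 7.23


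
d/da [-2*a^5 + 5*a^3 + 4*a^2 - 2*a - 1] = -10*a^4 + 15*a^2 + 8*a - 2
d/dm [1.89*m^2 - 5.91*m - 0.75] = 3.78*m - 5.91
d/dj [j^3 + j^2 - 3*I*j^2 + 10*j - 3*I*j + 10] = 3*j^2 + j*(2 - 6*I) + 10 - 3*I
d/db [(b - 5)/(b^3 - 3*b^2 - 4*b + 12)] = (b^3 - 3*b^2 - 4*b + (b - 5)*(-3*b^2 + 6*b + 4) + 12)/(b^3 - 3*b^2 - 4*b + 12)^2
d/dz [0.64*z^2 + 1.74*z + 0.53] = 1.28*z + 1.74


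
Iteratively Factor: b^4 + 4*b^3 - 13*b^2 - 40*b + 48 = (b + 4)*(b^3 - 13*b + 12) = (b + 4)^2*(b^2 - 4*b + 3) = (b - 3)*(b + 4)^2*(b - 1)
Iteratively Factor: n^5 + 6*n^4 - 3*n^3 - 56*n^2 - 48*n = (n + 4)*(n^4 + 2*n^3 - 11*n^2 - 12*n) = (n + 4)^2*(n^3 - 2*n^2 - 3*n) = (n - 3)*(n + 4)^2*(n^2 + n) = n*(n - 3)*(n + 4)^2*(n + 1)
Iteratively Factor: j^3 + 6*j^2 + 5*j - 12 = (j + 3)*(j^2 + 3*j - 4) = (j - 1)*(j + 3)*(j + 4)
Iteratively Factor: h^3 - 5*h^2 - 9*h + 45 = (h + 3)*(h^2 - 8*h + 15) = (h - 3)*(h + 3)*(h - 5)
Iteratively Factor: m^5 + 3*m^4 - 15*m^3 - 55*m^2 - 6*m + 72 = (m - 1)*(m^4 + 4*m^3 - 11*m^2 - 66*m - 72) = (m - 1)*(m + 2)*(m^3 + 2*m^2 - 15*m - 36) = (m - 1)*(m + 2)*(m + 3)*(m^2 - m - 12) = (m - 1)*(m + 2)*(m + 3)^2*(m - 4)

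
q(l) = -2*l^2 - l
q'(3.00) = -13.00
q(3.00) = -21.00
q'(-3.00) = 11.00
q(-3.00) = -15.00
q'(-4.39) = 16.56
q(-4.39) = -34.15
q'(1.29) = -6.16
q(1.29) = -4.62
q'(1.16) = -5.64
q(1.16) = -3.85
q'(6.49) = -26.96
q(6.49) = -90.73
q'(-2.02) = 7.08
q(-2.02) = -6.14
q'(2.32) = -10.28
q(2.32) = -13.08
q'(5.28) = -22.12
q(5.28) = -61.04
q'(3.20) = -13.80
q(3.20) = -23.68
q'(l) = -4*l - 1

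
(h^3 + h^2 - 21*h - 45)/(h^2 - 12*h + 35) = (h^2 + 6*h + 9)/(h - 7)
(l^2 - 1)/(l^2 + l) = (l - 1)/l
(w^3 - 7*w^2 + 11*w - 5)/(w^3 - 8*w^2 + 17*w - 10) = (w - 1)/(w - 2)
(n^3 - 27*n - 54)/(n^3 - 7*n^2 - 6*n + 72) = (n + 3)/(n - 4)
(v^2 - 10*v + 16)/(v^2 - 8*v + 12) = (v - 8)/(v - 6)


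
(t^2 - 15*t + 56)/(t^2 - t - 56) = (t - 7)/(t + 7)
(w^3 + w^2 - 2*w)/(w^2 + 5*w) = (w^2 + w - 2)/(w + 5)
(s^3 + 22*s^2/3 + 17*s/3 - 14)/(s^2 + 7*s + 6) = (3*s^2 + 4*s - 7)/(3*(s + 1))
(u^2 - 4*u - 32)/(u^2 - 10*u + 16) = (u + 4)/(u - 2)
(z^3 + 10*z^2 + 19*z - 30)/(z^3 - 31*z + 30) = (z + 5)/(z - 5)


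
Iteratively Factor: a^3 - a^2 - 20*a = (a - 5)*(a^2 + 4*a) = (a - 5)*(a + 4)*(a)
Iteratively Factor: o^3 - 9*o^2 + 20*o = (o - 4)*(o^2 - 5*o) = (o - 5)*(o - 4)*(o)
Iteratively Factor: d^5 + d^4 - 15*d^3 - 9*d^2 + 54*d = (d + 3)*(d^4 - 2*d^3 - 9*d^2 + 18*d) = (d - 3)*(d + 3)*(d^3 + d^2 - 6*d) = (d - 3)*(d - 2)*(d + 3)*(d^2 + 3*d) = (d - 3)*(d - 2)*(d + 3)^2*(d)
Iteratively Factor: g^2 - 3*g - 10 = (g - 5)*(g + 2)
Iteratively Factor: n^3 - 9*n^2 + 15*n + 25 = (n - 5)*(n^2 - 4*n - 5) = (n - 5)*(n + 1)*(n - 5)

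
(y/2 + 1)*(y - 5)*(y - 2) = y^3/2 - 5*y^2/2 - 2*y + 10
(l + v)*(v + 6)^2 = l*v^2 + 12*l*v + 36*l + v^3 + 12*v^2 + 36*v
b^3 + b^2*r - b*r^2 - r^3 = (b - r)*(b + r)^2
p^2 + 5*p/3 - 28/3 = (p - 7/3)*(p + 4)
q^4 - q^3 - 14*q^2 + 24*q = q*(q - 3)*(q - 2)*(q + 4)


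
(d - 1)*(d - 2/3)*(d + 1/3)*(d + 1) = d^4 - d^3/3 - 11*d^2/9 + d/3 + 2/9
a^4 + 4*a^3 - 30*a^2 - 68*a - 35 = (a - 5)*(a + 1)^2*(a + 7)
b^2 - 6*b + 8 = (b - 4)*(b - 2)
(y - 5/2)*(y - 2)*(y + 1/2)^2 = y^4 - 7*y^3/2 + 3*y^2/4 + 31*y/8 + 5/4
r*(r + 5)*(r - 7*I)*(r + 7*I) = r^4 + 5*r^3 + 49*r^2 + 245*r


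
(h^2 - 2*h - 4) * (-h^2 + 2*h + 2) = -h^4 + 4*h^3 + 2*h^2 - 12*h - 8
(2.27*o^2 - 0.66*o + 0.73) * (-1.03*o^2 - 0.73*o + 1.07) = -2.3381*o^4 - 0.9773*o^3 + 2.1588*o^2 - 1.2391*o + 0.7811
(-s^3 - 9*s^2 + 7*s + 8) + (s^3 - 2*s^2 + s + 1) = -11*s^2 + 8*s + 9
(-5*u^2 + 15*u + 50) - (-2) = -5*u^2 + 15*u + 52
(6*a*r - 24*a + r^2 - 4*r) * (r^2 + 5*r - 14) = 6*a*r^3 + 6*a*r^2 - 204*a*r + 336*a + r^4 + r^3 - 34*r^2 + 56*r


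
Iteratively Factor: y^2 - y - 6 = (y - 3)*(y + 2)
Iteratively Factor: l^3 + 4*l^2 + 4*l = (l)*(l^2 + 4*l + 4) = l*(l + 2)*(l + 2)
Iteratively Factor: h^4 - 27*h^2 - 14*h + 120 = (h + 3)*(h^3 - 3*h^2 - 18*h + 40) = (h - 2)*(h + 3)*(h^2 - h - 20) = (h - 5)*(h - 2)*(h + 3)*(h + 4)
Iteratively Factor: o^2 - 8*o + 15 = (o - 5)*(o - 3)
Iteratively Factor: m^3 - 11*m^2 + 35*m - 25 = (m - 1)*(m^2 - 10*m + 25) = (m - 5)*(m - 1)*(m - 5)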